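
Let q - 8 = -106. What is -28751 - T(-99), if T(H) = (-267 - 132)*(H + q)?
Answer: -107354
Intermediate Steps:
q = -98 (q = 8 - 106 = -98)
T(H) = 39102 - 399*H (T(H) = (-267 - 132)*(H - 98) = -399*(-98 + H) = 39102 - 399*H)
-28751 - T(-99) = -28751 - (39102 - 399*(-99)) = -28751 - (39102 + 39501) = -28751 - 1*78603 = -28751 - 78603 = -107354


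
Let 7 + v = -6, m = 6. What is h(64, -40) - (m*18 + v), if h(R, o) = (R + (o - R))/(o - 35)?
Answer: -1417/15 ≈ -94.467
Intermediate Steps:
h(R, o) = o/(-35 + o)
v = -13 (v = -7 - 6 = -13)
h(64, -40) - (m*18 + v) = -40/(-35 - 40) - (6*18 - 13) = -40/(-75) - (108 - 13) = -40*(-1/75) - 1*95 = 8/15 - 95 = -1417/15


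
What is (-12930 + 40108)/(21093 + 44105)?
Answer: 13589/32599 ≈ 0.41685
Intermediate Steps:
(-12930 + 40108)/(21093 + 44105) = 27178/65198 = 27178*(1/65198) = 13589/32599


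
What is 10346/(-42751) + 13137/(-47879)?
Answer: -36447449/70581901 ≈ -0.51639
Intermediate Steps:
10346/(-42751) + 13137/(-47879) = 10346*(-1/42751) + 13137*(-1/47879) = -10346/42751 - 453/1651 = -36447449/70581901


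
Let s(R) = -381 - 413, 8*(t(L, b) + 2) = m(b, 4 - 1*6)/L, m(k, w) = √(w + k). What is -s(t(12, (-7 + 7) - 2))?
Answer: 794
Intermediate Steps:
m(k, w) = √(k + w)
t(L, b) = -2 + √(-2 + b)/(8*L) (t(L, b) = -2 + (√(b + (4 - 1*6))/L)/8 = -2 + (√(b + (4 - 6))/L)/8 = -2 + (√(b - 2)/L)/8 = -2 + (√(-2 + b)/L)/8 = -2 + √(-2 + b)/(8*L))
s(R) = -794
-s(t(12, (-7 + 7) - 2)) = -1*(-794) = 794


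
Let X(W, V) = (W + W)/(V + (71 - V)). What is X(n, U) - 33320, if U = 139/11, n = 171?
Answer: -2365378/71 ≈ -33315.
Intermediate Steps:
U = 139/11 (U = 139*(1/11) = 139/11 ≈ 12.636)
X(W, V) = 2*W/71 (X(W, V) = (2*W)/71 = (2*W)*(1/71) = 2*W/71)
X(n, U) - 33320 = (2/71)*171 - 33320 = 342/71 - 33320 = -2365378/71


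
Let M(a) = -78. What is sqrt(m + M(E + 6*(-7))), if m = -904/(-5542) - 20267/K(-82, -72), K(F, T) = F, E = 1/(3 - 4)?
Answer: 3*sqrt(971338830590)/227222 ≈ 13.012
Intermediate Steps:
E = -1 (E = 1/(-1) = -1)
m = 56196921/227222 (m = -904/(-5542) - 20267/(-82) = -904*(-1/5542) - 20267*(-1/82) = 452/2771 + 20267/82 = 56196921/227222 ≈ 247.32)
sqrt(m + M(E + 6*(-7))) = sqrt(56196921/227222 - 78) = sqrt(38473605/227222) = 3*sqrt(971338830590)/227222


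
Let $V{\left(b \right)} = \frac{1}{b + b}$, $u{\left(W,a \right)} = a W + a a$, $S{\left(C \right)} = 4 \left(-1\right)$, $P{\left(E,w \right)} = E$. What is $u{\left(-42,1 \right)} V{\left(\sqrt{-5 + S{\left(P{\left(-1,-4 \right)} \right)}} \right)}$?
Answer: $\frac{41 i}{6} \approx 6.8333 i$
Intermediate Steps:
$S{\left(C \right)} = -4$
$u{\left(W,a \right)} = a^{2} + W a$ ($u{\left(W,a \right)} = W a + a^{2} = a^{2} + W a$)
$V{\left(b \right)} = \frac{1}{2 b}$
$u{\left(-42,1 \right)} V{\left(\sqrt{-5 + S{\left(P{\left(-1,-4 \right)} \right)}} \right)} = 1 \left(-42 + 1\right) \frac{1}{2 \sqrt{-5 - 4}} = 1 \left(-41\right) \frac{1}{2 \sqrt{-9}} = - 41 \frac{1}{2 \cdot 3 i} = - 41 \frac{\left(- \frac{1}{3}\right) i}{2} = - 41 \left(- \frac{i}{6}\right) = \frac{41 i}{6}$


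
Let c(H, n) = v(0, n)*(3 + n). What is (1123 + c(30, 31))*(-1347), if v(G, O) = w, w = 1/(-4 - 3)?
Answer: -10542969/7 ≈ -1.5061e+6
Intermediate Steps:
w = -⅐ (w = 1/(-7) = -⅐ ≈ -0.14286)
v(G, O) = -⅐
c(H, n) = -3/7 - n/7 (c(H, n) = -(3 + n)/7 = -3/7 - n/7)
(1123 + c(30, 31))*(-1347) = (1123 + (-3/7 - ⅐*31))*(-1347) = (1123 + (-3/7 - 31/7))*(-1347) = (1123 - 34/7)*(-1347) = (7827/7)*(-1347) = -10542969/7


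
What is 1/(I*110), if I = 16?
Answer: 1/1760 ≈ 0.00056818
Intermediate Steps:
1/(I*110) = 1/(16*110) = 1/1760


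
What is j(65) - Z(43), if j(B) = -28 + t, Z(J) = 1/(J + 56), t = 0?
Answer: -2773/99 ≈ -28.010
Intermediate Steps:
Z(J) = 1/(56 + J)
j(B) = -28 (j(B) = -28 + 0 = -28)
j(65) - Z(43) = -28 - 1/(56 + 43) = -28 - 1/99 = -2773/99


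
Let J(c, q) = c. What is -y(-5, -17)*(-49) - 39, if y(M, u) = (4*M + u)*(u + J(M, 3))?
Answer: 39847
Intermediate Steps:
y(M, u) = (M + u)*(u + 4*M) (y(M, u) = (4*M + u)*(u + M) = (u + 4*M)*(M + u) = (M + u)*(u + 4*M))
-y(-5, -17)*(-49) - 39 = -((-17)² + 4*(-5)² + 5*(-5)*(-17))*(-49) - 39 = -(289 + 4*25 + 425)*(-49) - 39 = -(289 + 100 + 425)*(-49) - 39 = -1*814*(-49) - 39 = -814*(-49) - 39 = 39886 - 39 = 39847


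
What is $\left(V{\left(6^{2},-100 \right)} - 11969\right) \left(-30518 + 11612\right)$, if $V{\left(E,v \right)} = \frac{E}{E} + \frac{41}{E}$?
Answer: $\frac{1357472857}{6} \approx 2.2625 \cdot 10^{8}$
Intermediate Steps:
$V{\left(E,v \right)} = 1 + \frac{41}{E}$
$\left(V{\left(6^{2},-100 \right)} - 11969\right) \left(-30518 + 11612\right) = \left(\frac{41 + 6^{2}}{6^{2}} - 11969\right) \left(-30518 + 11612\right) = \left(\frac{41 + 36}{36} - 11969\right) \left(-18906\right) = \left(\frac{1}{36} \cdot 77 - 11969\right) \left(-18906\right) = \left(\frac{77}{36} - 11969\right) \left(-18906\right) = \left(- \frac{430807}{36}\right) \left(-18906\right) = \frac{1357472857}{6}$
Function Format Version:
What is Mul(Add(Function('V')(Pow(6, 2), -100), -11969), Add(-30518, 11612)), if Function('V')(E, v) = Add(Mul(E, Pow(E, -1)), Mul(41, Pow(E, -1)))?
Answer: Rational(1357472857, 6) ≈ 2.2625e+8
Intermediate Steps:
Function('V')(E, v) = Add(1, Mul(41, Pow(E, -1)))
Mul(Add(Function('V')(Pow(6, 2), -100), -11969), Add(-30518, 11612)) = Mul(Add(Mul(Pow(Pow(6, 2), -1), Add(41, Pow(6, 2))), -11969), Add(-30518, 11612)) = Mul(Add(Mul(Pow(36, -1), Add(41, 36)), -11969), -18906) = Mul(Add(Mul(Rational(1, 36), 77), -11969), -18906) = Mul(Add(Rational(77, 36), -11969), -18906) = Mul(Rational(-430807, 36), -18906) = Rational(1357472857, 6)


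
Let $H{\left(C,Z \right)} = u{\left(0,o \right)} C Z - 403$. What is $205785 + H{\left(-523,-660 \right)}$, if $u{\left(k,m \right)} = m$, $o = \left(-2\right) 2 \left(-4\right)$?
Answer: $5728262$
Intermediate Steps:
$o = 16$ ($o = \left(-4\right) \left(-4\right) = 16$)
$H{\left(C,Z \right)} = -403 + 16 C Z$ ($H{\left(C,Z \right)} = 16 C Z - 403 = -403 + 16 C Z$)
$205785 + H{\left(-523,-660 \right)} = 205785 - \left(403 + 8368 \left(-660\right)\right) = 205785 + \left(-403 + 5522880\right) = 205785 + 5522477 = 5728262$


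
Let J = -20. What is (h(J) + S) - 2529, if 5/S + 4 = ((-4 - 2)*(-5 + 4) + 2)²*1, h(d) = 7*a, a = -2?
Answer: -30515/12 ≈ -2542.9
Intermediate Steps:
h(d) = -14 (h(d) = 7*(-2) = -14)
S = 1/12 (S = 5/(-4 + ((-4 - 2)*(-5 + 4) + 2)²*1) = 5/(-4 + (-6*(-1) + 2)²*1) = 5/(-4 + (6 + 2)²*1) = 5/(-4 + 8²*1) = 5/(-4 + 64*1) = 5/(-4 + 64) = 5/60 = 5*(1/60) = 1/12 ≈ 0.083333)
(h(J) + S) - 2529 = (-14 + 1/12) - 2529 = -167/12 - 2529 = -30515/12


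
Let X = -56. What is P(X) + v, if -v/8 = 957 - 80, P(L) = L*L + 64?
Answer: -3816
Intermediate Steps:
P(L) = 64 + L² (P(L) = L² + 64 = 64 + L²)
v = -7016 (v = -8*(957 - 80) = -8*877 = -7016)
P(X) + v = (64 + (-56)²) - 7016 = (64 + 3136) - 7016 = 3200 - 7016 = -3816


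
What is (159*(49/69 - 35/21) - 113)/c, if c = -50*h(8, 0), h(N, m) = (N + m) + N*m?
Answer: 6097/9200 ≈ 0.66272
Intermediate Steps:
h(N, m) = N + m + N*m
c = -400 (c = -50*(8 + 0 + 8*0) = -50*(8 + 0 + 0) = -50*8 = -400)
(159*(49/69 - 35/21) - 113)/c = (159*(49/69 - 35/21) - 113)/(-400) = (159*(49*(1/69) - 35*1/21) - 113)*(-1/400) = (159*(49/69 - 5/3) - 113)*(-1/400) = (159*(-22/23) - 113)*(-1/400) = (-3498/23 - 113)*(-1/400) = -6097/23*(-1/400) = 6097/9200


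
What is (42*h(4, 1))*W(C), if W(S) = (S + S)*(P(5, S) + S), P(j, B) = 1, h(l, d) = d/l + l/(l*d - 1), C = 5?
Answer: 3990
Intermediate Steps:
h(l, d) = d/l + l/(-1 + d*l) (h(l, d) = d/l + l/(d*l - 1) = d/l + l/(-1 + d*l))
W(S) = 2*S*(1 + S) (W(S) = (S + S)*(1 + S) = (2*S)*(1 + S) = 2*S*(1 + S))
(42*h(4, 1))*W(C) = (42*((4² - 1*1 + 4*1²)/(4*(-1 + 1*4))))*(2*5*(1 + 5)) = (42*((16 - 1 + 4*1)/(4*(-1 + 4))))*(2*5*6) = (42*((¼)*(16 - 1 + 4)/3))*60 = (42*((¼)*(⅓)*19))*60 = (42*(19/12))*60 = (133/2)*60 = 3990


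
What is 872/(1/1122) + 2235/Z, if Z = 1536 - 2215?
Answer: 664320501/679 ≈ 9.7838e+5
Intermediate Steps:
Z = -679
872/(1/1122) + 2235/Z = 872/(1/1122) + 2235/(-679) = 872/(1/1122) + 2235*(-1/679) = 872*1122 - 2235/679 = 978384 - 2235/679 = 664320501/679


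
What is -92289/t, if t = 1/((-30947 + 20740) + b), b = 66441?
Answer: -5189779626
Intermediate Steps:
t = 1/56234 (t = 1/((-30947 + 20740) + 66441) = 1/(-10207 + 66441) = 1/56234 ≈ 1.7783e-5)
-92289/t = -92289/1/56234 = -92289*56234 = -5189779626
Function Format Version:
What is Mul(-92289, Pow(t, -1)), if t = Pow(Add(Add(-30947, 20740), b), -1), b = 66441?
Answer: -5189779626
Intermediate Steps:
t = Rational(1, 56234) (t = Pow(Add(Add(-30947, 20740), 66441), -1) = Pow(Add(-10207, 66441), -1) = Pow(56234, -1) = Rational(1, 56234) ≈ 1.7783e-5)
Mul(-92289, Pow(t, -1)) = Mul(-92289, Pow(Rational(1, 56234), -1)) = Mul(-92289, 56234) = -5189779626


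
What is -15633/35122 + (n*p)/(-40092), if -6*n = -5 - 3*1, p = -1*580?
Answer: -449697917/1056083418 ≈ -0.42582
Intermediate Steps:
p = -580
n = 4/3 (n = -(-5 - 3*1)/6 = -(-5 - 3)/6 = -⅙*(-8) = 4/3 ≈ 1.3333)
-15633/35122 + (n*p)/(-40092) = -15633/35122 + ((4/3)*(-580))/(-40092) = -15633*1/35122 - 2320/3*(-1/40092) = -15633/35122 + 580/30069 = -449697917/1056083418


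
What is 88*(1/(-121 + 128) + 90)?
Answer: 55528/7 ≈ 7932.6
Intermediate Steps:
88*(1/(-121 + 128) + 90) = 88*(1/7 + 90) = 88*(631/7) = 55528/7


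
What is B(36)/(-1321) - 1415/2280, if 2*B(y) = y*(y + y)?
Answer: -964819/602376 ≈ -1.6017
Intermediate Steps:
B(y) = y**2 (B(y) = (y*(y + y))/2 = (y*(2*y))/2 = (2*y**2)/2 = y**2)
B(36)/(-1321) - 1415/2280 = 36**2/(-1321) - 1415/2280 = 1296*(-1/1321) - 1415*1/2280 = -1296/1321 - 283/456 = -964819/602376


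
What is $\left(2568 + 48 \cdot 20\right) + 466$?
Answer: $3994$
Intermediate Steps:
$\left(2568 + 48 \cdot 20\right) + 466 = \left(2568 + 960\right) + 466 = 3528 + 466 = 3994$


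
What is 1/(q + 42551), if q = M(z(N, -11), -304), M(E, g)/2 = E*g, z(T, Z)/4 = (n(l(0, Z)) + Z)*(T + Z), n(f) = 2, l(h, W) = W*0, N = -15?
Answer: -1/526537 ≈ -1.8992e-6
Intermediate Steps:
l(h, W) = 0
z(T, Z) = 4*(2 + Z)*(T + Z) (z(T, Z) = 4*((2 + Z)*(T + Z)) = 4*(2 + Z)*(T + Z))
M(E, g) = 2*E*g (M(E, g) = 2*(E*g) = 2*E*g)
q = -569088 (q = 2*(4*(-11)**2 + 8*(-15) + 8*(-11) + 4*(-15)*(-11))*(-304) = 2*(4*121 - 120 - 88 + 660)*(-304) = 2*(484 - 120 - 88 + 660)*(-304) = 2*936*(-304) = -569088)
1/(q + 42551) = 1/(-569088 + 42551) = 1/(-526537) = -1/526537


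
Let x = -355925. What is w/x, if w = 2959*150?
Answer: -17754/14237 ≈ -1.2470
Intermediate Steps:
w = 443850
w/x = 443850/(-355925) = 443850*(-1/355925) = -17754/14237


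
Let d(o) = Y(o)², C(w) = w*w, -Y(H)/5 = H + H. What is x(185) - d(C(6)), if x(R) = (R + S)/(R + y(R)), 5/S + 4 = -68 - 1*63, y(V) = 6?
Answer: -668342206/5157 ≈ -1.2960e+5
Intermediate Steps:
Y(H) = -10*H (Y(H) = -5*(H + H) = -10*H)
S = -1/27 (S = 5/(-4 + (-68 - 1*63)) = 5/(-4 + (-68 - 63)) = 5/(-4 - 131) = 5/(-135) = 5*(-1/135) = -1/27 ≈ -0.037037)
x(R) = (-1/27 + R)/(6 + R) (x(R) = (R - 1/27)/(R + 6) = (-1/27 + R)/(6 + R))
C(w) = w²
d(o) = 100*o² (d(o) = (-10*o)² = 100*o²)
x(185) - d(C(6)) = (-1/27 + 185)/(6 + 185) - 100*(6²)² = (4994/27)/191 - 100*36² = (1/191)*(4994/27) - 100*1296 = 4994/5157 - 1*129600 = 4994/5157 - 129600 = -668342206/5157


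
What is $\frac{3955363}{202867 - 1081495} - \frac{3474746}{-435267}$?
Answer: $\frac{443790047189}{127479257892} \approx 3.4813$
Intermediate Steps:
$\frac{3955363}{202867 - 1081495} - \frac{3474746}{-435267} = \frac{3955363}{-878628} - - \frac{3474746}{435267} = 3955363 \left(- \frac{1}{878628}\right) + \frac{3474746}{435267} = - \frac{3955363}{878628} + \frac{3474746}{435267} = \frac{443790047189}{127479257892}$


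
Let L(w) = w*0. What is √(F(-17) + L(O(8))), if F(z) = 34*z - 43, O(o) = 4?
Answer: 3*I*√69 ≈ 24.92*I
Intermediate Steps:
L(w) = 0
F(z) = -43 + 34*z
√(F(-17) + L(O(8))) = √((-43 + 34*(-17)) + 0) = √((-43 - 578) + 0) = √(-621 + 0) = √(-621) = 3*I*√69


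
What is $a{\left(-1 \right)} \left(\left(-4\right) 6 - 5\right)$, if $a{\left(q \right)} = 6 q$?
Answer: $174$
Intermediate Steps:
$a{\left(-1 \right)} \left(\left(-4\right) 6 - 5\right) = 6 \left(-1\right) \left(\left(-4\right) 6 - 5\right) = - 6 \left(-24 - 5\right) = \left(-6\right) \left(-29\right) = 174$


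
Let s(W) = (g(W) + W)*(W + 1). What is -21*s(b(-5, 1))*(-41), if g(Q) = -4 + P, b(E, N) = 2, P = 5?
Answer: 7749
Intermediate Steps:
g(Q) = 1 (g(Q) = -4 + 5 = 1)
s(W) = (1 + W)² (s(W) = (1 + W)*(W + 1) = (1 + W)*(1 + W) = (1 + W)²)
-21*s(b(-5, 1))*(-41) = -21*(1 + 2² + 2*2)*(-41) = -21*(1 + 4 + 4)*(-41) = -21*9*(-41) = -189*(-41) = 7749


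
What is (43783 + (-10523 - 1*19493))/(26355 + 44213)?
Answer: 13767/70568 ≈ 0.19509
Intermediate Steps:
(43783 + (-10523 - 1*19493))/(26355 + 44213) = (43783 + (-10523 - 19493))/70568 = (43783 - 30016)*(1/70568) = 13767*(1/70568) = 13767/70568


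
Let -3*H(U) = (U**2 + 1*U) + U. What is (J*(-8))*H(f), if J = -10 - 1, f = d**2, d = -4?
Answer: -8448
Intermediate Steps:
f = 16 (f = (-4)**2 = 16)
H(U) = -2*U/3 - U**2/3 (H(U) = -((U**2 + 1*U) + U)/3 = -((U**2 + U) + U)/3 = -((U + U**2) + U)/3 = -(U**2 + 2*U)/3 = -2*U/3 - U**2/3)
J = -11
(J*(-8))*H(f) = (-11*(-8))*(-1/3*16*(2 + 16)) = 88*(-1/3*16*18) = 88*(-96) = -8448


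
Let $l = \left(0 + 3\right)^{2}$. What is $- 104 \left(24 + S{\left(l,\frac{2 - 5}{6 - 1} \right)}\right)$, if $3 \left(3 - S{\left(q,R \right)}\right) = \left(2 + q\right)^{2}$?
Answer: $\frac{4160}{3} \approx 1386.7$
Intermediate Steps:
$l = 9$ ($l = 3^{2} = 9$)
$S{\left(q,R \right)} = 3 - \frac{\left(2 + q\right)^{2}}{3}$
$- 104 \left(24 + S{\left(l,\frac{2 - 5}{6 - 1} \right)}\right) = - 104 \left(24 + \left(3 - \frac{\left(2 + 9\right)^{2}}{3}\right)\right) = - 104 \left(24 + \left(3 - \frac{11^{2}}{3}\right)\right) = - 104 \left(24 + \left(3 - \frac{121}{3}\right)\right) = - 104 \left(24 - \frac{112}{3}\right) = \left(-104\right) \left(- \frac{40}{3}\right) = \frac{4160}{3}$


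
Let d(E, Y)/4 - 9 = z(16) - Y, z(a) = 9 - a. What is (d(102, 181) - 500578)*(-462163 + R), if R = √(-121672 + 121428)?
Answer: 231679538922 - 1002588*I*√61 ≈ 2.3168e+11 - 7.8305e+6*I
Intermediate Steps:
R = 2*I*√61 (R = √(-244) = 2*I*√61 ≈ 15.62*I)
d(E, Y) = 8 - 4*Y (d(E, Y) = 36 + 4*((9 - 1*16) - Y) = 36 + 4*((9 - 16) - Y) = 36 + 4*(-7 - Y) = 36 + (-28 - 4*Y) = 8 - 4*Y)
(d(102, 181) - 500578)*(-462163 + R) = ((8 - 4*181) - 500578)*(-462163 + 2*I*√61) = ((8 - 724) - 500578)*(-462163 + 2*I*√61) = (-716 - 500578)*(-462163 + 2*I*√61) = -501294*(-462163 + 2*I*√61) = 231679538922 - 1002588*I*√61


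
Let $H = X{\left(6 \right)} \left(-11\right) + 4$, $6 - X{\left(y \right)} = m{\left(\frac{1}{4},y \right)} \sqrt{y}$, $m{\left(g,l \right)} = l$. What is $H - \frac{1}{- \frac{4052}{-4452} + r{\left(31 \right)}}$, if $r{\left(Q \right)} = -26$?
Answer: $- \frac{1730237}{27925} + 66 \sqrt{6} \approx 99.706$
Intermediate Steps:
$X{\left(y \right)} = 6 - y^{\frac{3}{2}}$ ($X{\left(y \right)} = 6 - y \sqrt{y} = 6 - y^{\frac{3}{2}}$)
$H = -62 + 66 \sqrt{6}$ ($H = \left(6 - 6^{\frac{3}{2}}\right) \left(-11\right) + 4 = \left(6 - 6 \sqrt{6}\right) \left(-11\right) + 4 = \left(-66 + 66 \sqrt{6}\right) + 4 = -62 + 66 \sqrt{6} \approx 99.666$)
$H - \frac{1}{- \frac{4052}{-4452} + r{\left(31 \right)}} = \left(-62 + 66 \sqrt{6}\right) - \frac{1}{- \frac{4052}{-4452} - 26} = \left(-62 + 66 \sqrt{6}\right) - \frac{1}{\left(-4052\right) \left(- \frac{1}{4452}\right) - 26} = \left(-62 + 66 \sqrt{6}\right) - \frac{1}{\frac{1013}{1113} - 26} = \left(-62 + 66 \sqrt{6}\right) - \frac{1}{- \frac{27925}{1113}} = \left(-62 + 66 \sqrt{6}\right) - - \frac{1113}{27925} = \left(-62 + 66 \sqrt{6}\right) + \frac{1113}{27925} = - \frac{1730237}{27925} + 66 \sqrt{6}$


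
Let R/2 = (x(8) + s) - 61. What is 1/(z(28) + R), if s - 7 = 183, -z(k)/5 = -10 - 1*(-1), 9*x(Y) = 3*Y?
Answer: 3/925 ≈ 0.0032432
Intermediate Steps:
x(Y) = Y/3 (x(Y) = (3*Y)/9 = Y/3)
z(k) = 45 (z(k) = -5*(-10 - 1*(-1)) = -5*(-10 + 1) = -5*(-9) = 45)
s = 190 (s = 7 + 183 = 190)
R = 790/3 (R = 2*(((1/3)*8 + 190) - 61) = 2*((8/3 + 190) - 61) = 2*(578/3 - 61) = 2*(395/3) = 790/3 ≈ 263.33)
1/(z(28) + R) = 1/(45 + 790/3) = 1/(925/3) = 3/925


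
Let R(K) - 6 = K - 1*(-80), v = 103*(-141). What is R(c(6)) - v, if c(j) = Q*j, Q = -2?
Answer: 14597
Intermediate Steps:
v = -14523
c(j) = -2*j
R(K) = 86 + K (R(K) = 6 + (K - 1*(-80)) = 6 + (K + 80) = 6 + (80 + K) = 86 + K)
R(c(6)) - v = (86 - 2*6) - 1*(-14523) = (86 - 12) + 14523 = 74 + 14523 = 14597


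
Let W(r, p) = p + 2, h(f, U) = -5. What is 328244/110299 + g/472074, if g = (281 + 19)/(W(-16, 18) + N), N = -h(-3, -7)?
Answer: 3689447182/1239745003 ≈ 2.9760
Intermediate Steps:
W(r, p) = 2 + p
N = 5 (N = -1*(-5) = 5)
g = 12 (g = (281 + 19)/((2 + 18) + 5) = 300/(20 + 5) = 300/25 = 300*(1/25) = 12)
328244/110299 + g/472074 = 328244/110299 + 12/472074 = 328244*(1/110299) + 12*(1/472074) = 46892/15757 + 2/78679 = 3689447182/1239745003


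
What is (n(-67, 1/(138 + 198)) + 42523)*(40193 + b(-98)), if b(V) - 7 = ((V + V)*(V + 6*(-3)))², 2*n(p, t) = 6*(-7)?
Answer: 21972084511792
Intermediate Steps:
n(p, t) = -21 (n(p, t) = (6*(-7))/2 = (½)*(-42) = -21)
b(V) = 7 + 4*V²*(-18 + V)² (b(V) = 7 + ((V + V)*(V + 6*(-3)))² = 7 + ((2*V)*(V - 18))² = 7 + ((2*V)*(-18 + V))² = 7 + (2*V*(-18 + V))² = 7 + 4*V²*(-18 + V)²)
(n(-67, 1/(138 + 198)) + 42523)*(40193 + b(-98)) = (-21 + 42523)*(40193 + (7 + 4*(-98)²*(-18 - 98)²)) = 42502*(40193 + (7 + 4*9604*(-116)²)) = 42502*(40193 + (7 + 4*9604*13456)) = 42502*(40193 + (7 + 516925696)) = 42502*(40193 + 516925703) = 42502*516965896 = 21972084511792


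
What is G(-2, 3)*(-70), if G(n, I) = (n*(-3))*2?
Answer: -840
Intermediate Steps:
G(n, I) = -6*n (G(n, I) = -3*n*2 = -6*n)
G(-2, 3)*(-70) = -6*(-2)*(-70) = 12*(-70) = -840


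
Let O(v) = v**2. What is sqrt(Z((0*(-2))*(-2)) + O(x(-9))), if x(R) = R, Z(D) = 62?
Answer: sqrt(143) ≈ 11.958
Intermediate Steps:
sqrt(Z((0*(-2))*(-2)) + O(x(-9))) = sqrt(62 + (-9)**2) = sqrt(62 + 81) = sqrt(143)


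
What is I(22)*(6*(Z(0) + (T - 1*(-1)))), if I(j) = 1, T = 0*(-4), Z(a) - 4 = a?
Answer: 30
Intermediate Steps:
Z(a) = 4 + a
T = 0
I(22)*(6*(Z(0) + (T - 1*(-1)))) = 1*(6*((4 + 0) + (0 - 1*(-1)))) = 1*(6*(4 + (0 + 1))) = 1*(6*(4 + 1)) = 1*(6*5) = 1*30 = 30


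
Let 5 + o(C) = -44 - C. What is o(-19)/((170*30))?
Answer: -1/170 ≈ -0.0058824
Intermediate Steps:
o(C) = -49 - C (o(C) = -5 + (-44 - C) = -49 - C)
o(-19)/((170*30)) = (-49 - 1*(-19))/((170*30)) = (-49 + 19)/5100 = -30*1/5100 = -1/170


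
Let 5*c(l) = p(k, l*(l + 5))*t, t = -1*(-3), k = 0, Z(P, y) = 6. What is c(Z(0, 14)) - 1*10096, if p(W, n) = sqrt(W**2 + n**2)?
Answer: -50282/5 ≈ -10056.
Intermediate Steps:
t = 3
c(l) = 3*sqrt(l**2*(5 + l)**2)/5 (c(l) = (sqrt(0**2 + (l*(l + 5))**2)*3)/5 = (sqrt(0 + (l*(5 + l))**2)*3)/5 = (sqrt(0 + l**2*(5 + l)**2)*3)/5 = (sqrt(l**2*(5 + l)**2)*3)/5 = (3*sqrt(l**2*(5 + l)**2))/5 = 3*sqrt(l**2*(5 + l)**2)/5)
c(Z(0, 14)) - 1*10096 = 3*sqrt(6**2*(5 + 6)**2)/5 - 1*10096 = 3*sqrt(36*11**2)/5 - 10096 = 3*sqrt(36*121)/5 - 10096 = 3*sqrt(4356)/5 - 10096 = (3/5)*66 - 10096 = 198/5 - 10096 = -50282/5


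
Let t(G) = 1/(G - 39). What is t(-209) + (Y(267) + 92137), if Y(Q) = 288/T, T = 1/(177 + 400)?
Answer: 64061623/248 ≈ 2.5831e+5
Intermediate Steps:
T = 1/577 ≈ 0.0017331
Y(Q) = 166176 (Y(Q) = 288/(1/577) = 288*577 = 166176)
t(G) = 1/(-39 + G)
t(-209) + (Y(267) + 92137) = 1/(-39 - 209) + (166176 + 92137) = 1/(-248) + 258313 = -1/248 + 258313 = 64061623/248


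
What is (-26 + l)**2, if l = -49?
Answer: 5625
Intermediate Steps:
(-26 + l)**2 = (-26 - 49)**2 = (-75)**2 = 5625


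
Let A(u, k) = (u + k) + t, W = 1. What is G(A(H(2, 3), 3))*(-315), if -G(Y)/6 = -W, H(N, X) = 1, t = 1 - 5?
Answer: -1890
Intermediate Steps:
t = -4
A(u, k) = -4 + k + u (A(u, k) = (u + k) - 4 = (k + u) - 4 = -4 + k + u)
G(Y) = 6 (G(Y) = -(-6) = -6*(-1) = 6)
G(A(H(2, 3), 3))*(-315) = 6*(-315) = -1890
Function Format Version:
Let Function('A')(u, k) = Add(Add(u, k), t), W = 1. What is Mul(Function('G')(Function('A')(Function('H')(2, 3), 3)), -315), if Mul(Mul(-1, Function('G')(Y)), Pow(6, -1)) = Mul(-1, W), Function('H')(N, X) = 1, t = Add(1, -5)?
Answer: -1890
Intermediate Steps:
t = -4
Function('A')(u, k) = Add(-4, k, u) (Function('A')(u, k) = Add(Add(u, k), -4) = Add(Add(k, u), -4) = Add(-4, k, u))
Function('G')(Y) = 6 (Function('G')(Y) = Mul(-6, Mul(-1, 1)) = Mul(-6, -1) = 6)
Mul(Function('G')(Function('A')(Function('H')(2, 3), 3)), -315) = Mul(6, -315) = -1890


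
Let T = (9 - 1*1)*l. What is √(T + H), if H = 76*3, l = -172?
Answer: 2*I*√287 ≈ 33.882*I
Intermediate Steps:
T = -1376 (T = (9 - 1*1)*(-172) = (9 - 1)*(-172) = 8*(-172) = -1376)
H = 228
√(T + H) = √(-1376 + 228) = √(-1148) = 2*I*√287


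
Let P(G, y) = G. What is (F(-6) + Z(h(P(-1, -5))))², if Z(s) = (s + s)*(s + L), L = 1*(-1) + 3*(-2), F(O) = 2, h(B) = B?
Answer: 324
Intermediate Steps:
L = -7 (L = -1 - 6 = -7)
Z(s) = 2*s*(-7 + s) (Z(s) = (s + s)*(s - 7) = (2*s)*(-7 + s) = 2*s*(-7 + s))
(F(-6) + Z(h(P(-1, -5))))² = (2 + 2*(-1)*(-7 - 1))² = (2 + 2*(-1)*(-8))² = (2 + 16)² = 18² = 324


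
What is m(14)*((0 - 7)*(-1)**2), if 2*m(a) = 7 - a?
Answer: 49/2 ≈ 24.500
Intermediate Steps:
m(a) = 7/2 - a/2 (m(a) = (7 - a)/2 = 7/2 - a/2)
m(14)*((0 - 7)*(-1)**2) = (7/2 - 1/2*14)*((0 - 7)*(-1)**2) = (7/2 - 7)*(-7*1) = -7/2*(-7) = 49/2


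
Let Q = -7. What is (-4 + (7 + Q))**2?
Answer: 16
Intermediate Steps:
(-4 + (7 + Q))**2 = (-4 + (7 - 7))**2 = (-4 + 0)**2 = (-4)**2 = 16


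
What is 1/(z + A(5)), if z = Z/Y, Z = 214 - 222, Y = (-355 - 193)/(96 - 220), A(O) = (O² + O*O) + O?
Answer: 137/7287 ≈ 0.018801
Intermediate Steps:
A(O) = O + 2*O² (A(O) = (O² + O²) + O = 2*O² + O = O + 2*O²)
Y = 137/31 (Y = -548/(-124) = -548*(-1/124) = 137/31 ≈ 4.4194)
Z = -8
z = -248/137 (z = -8/137/31 = -8*31/137 = -248/137 ≈ -1.8102)
1/(z + A(5)) = 1/(-248/137 + 5*(1 + 2*5)) = 1/(-248/137 + 5*(1 + 10)) = 1/(-248/137 + 5*11) = 1/(-248/137 + 55) = 1/(7287/137) = 137/7287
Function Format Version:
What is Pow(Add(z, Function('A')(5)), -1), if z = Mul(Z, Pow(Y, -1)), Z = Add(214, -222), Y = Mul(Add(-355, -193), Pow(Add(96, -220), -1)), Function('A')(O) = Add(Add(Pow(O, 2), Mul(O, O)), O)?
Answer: Rational(137, 7287) ≈ 0.018801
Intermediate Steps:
Function('A')(O) = Add(O, Mul(2, Pow(O, 2))) (Function('A')(O) = Add(Add(Pow(O, 2), Pow(O, 2)), O) = Add(Mul(2, Pow(O, 2)), O) = Add(O, Mul(2, Pow(O, 2))))
Y = Rational(137, 31) (Y = Mul(-548, Pow(-124, -1)) = Mul(-548, Rational(-1, 124)) = Rational(137, 31) ≈ 4.4194)
Z = -8
z = Rational(-248, 137) (z = Mul(-8, Pow(Rational(137, 31), -1)) = Mul(-8, Rational(31, 137)) = Rational(-248, 137) ≈ -1.8102)
Pow(Add(z, Function('A')(5)), -1) = Pow(Add(Rational(-248, 137), Mul(5, Add(1, Mul(2, 5)))), -1) = Pow(Add(Rational(-248, 137), Mul(5, Add(1, 10))), -1) = Pow(Add(Rational(-248, 137), Mul(5, 11)), -1) = Pow(Add(Rational(-248, 137), 55), -1) = Pow(Rational(7287, 137), -1) = Rational(137, 7287)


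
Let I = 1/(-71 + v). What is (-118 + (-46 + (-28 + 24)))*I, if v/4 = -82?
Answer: 8/19 ≈ 0.42105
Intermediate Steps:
v = -328 (v = 4*(-82) = -328)
I = -1/399 (I = 1/(-71 - 328) = 1/(-399) = -1/399 ≈ -0.0025063)
(-118 + (-46 + (-28 + 24)))*I = (-118 + (-46 + (-28 + 24)))*(-1/399) = (-118 + (-46 - 4))*(-1/399) = (-118 - 50)*(-1/399) = -168*(-1/399) = 8/19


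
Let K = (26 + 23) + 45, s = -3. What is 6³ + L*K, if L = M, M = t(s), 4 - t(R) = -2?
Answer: 780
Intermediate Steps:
t(R) = 6 (t(R) = 4 - 1*(-2) = 4 + 2 = 6)
M = 6
L = 6
K = 94 (K = 49 + 45 = 94)
6³ + L*K = 6³ + 6*94 = 216 + 564 = 780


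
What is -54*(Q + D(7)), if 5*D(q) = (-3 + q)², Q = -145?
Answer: 38286/5 ≈ 7657.2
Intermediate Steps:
D(q) = (-3 + q)²/5
-54*(Q + D(7)) = -54*(-145 + (-3 + 7)²/5) = -54*(-145 + (⅕)*4²) = -54*(-145 + (⅕)*16) = -54*(-145 + 16/5) = -54*(-709/5) = 38286/5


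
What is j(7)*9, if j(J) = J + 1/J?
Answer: 450/7 ≈ 64.286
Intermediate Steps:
j(7)*9 = (7 + 1/7)*9 = (50/7)*9 = 450/7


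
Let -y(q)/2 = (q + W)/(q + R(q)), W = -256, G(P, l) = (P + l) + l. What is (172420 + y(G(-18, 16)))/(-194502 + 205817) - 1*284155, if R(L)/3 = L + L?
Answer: -157537028603/554435 ≈ -2.8414e+5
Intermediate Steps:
R(L) = 6*L (R(L) = 3*(L + L) = 3*(2*L) = 6*L)
G(P, l) = P + 2*l
y(q) = -2*(-256 + q)/(7*q) (y(q) = -2*(q - 256)/(q + 6*q) = -2*(-256 + q)/(7*q))
(172420 + y(G(-18, 16)))/(-194502 + 205817) - 1*284155 = (172420 + 2*(256 - (-18 + 2*16))/(7*(-18 + 2*16)))/(-194502 + 205817) - 1*284155 = (172420 + 2*(256 - (-18 + 32))/(7*(-18 + 32)))/11315 - 284155 = (172420 + (2/7)*(256 - 1*14)/14)*(1/11315) - 284155 = (172420 + (2/7)*(1/14)*(256 - 14))*(1/11315) - 284155 = (172420 + (2/7)*(1/14)*242)*(1/11315) - 284155 = (172420 + 242/49)*(1/11315) - 284155 = (8448822/49)*(1/11315) - 284155 = 8448822/554435 - 284155 = -157537028603/554435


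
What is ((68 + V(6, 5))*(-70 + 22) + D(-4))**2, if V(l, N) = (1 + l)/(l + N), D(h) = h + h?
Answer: 1319723584/121 ≈ 1.0907e+7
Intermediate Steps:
D(h) = 2*h
V(l, N) = (1 + l)/(N + l)
((68 + V(6, 5))*(-70 + 22) + D(-4))**2 = ((68 + (1 + 6)/(5 + 6))*(-70 + 22) + 2*(-4))**2 = ((68 + 7/11)*(-48) - 8)**2 = ((755/11)*(-48) - 8)**2 = (-36240/11 - 8)**2 = (-36328/11)**2 = 1319723584/121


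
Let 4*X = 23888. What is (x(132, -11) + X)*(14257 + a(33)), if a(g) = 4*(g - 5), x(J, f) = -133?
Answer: 83900591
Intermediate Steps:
X = 5972 (X = (¼)*23888 = 5972)
a(g) = -20 + 4*g (a(g) = 4*(-5 + g) = -20 + 4*g)
(x(132, -11) + X)*(14257 + a(33)) = (-133 + 5972)*(14257 + (-20 + 4*33)) = 5839*(14257 + (-20 + 132)) = 5839*(14257 + 112) = 5839*14369 = 83900591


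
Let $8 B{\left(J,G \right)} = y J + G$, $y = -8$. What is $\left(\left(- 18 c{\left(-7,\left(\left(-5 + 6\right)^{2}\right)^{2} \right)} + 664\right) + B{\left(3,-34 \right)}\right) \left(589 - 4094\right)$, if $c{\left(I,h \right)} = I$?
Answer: $- \frac{10974155}{4} \approx -2.7435 \cdot 10^{6}$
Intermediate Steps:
$B{\left(J,G \right)} = - J + \frac{G}{8}$ ($B{\left(J,G \right)} = \frac{- 8 J + G}{8} = \frac{G - 8 J}{8} = - J + \frac{G}{8}$)
$\left(\left(- 18 c{\left(-7,\left(\left(-5 + 6\right)^{2}\right)^{2} \right)} + 664\right) + B{\left(3,-34 \right)}\right) \left(589 - 4094\right) = \left(\left(\left(-18\right) \left(-7\right) + 664\right) + \left(\left(-1\right) 3 + \frac{1}{8} \left(-34\right)\right)\right) \left(589 - 4094\right) = \left(\left(126 + 664\right) - \frac{29}{4}\right) \left(-3505\right) = \left(790 - \frac{29}{4}\right) \left(-3505\right) = \frac{3131}{4} \left(-3505\right) = - \frac{10974155}{4}$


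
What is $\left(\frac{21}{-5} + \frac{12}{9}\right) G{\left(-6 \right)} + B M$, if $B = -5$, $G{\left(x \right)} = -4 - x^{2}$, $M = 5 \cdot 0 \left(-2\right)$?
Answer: $\frac{344}{3} \approx 114.67$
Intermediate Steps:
$M = 0$ ($M = 0 \left(-2\right) = 0$)
$\left(\frac{21}{-5} + \frac{12}{9}\right) G{\left(-6 \right)} + B M = \left(\frac{21}{-5} + \frac{12}{9}\right) \left(-4 - \left(-6\right)^{2}\right) - 0 = \left(21 \left(- \frac{1}{5}\right) + 12 \cdot \frac{1}{9}\right) \left(-4 - 36\right) + 0 = \left(- \frac{21}{5} + \frac{4}{3}\right) \left(-4 - 36\right) + 0 = \left(- \frac{43}{15}\right) \left(-40\right) + 0 = \frac{344}{3} + 0 = \frac{344}{3}$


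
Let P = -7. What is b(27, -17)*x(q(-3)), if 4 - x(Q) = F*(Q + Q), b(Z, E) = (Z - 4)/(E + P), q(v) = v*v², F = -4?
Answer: 1219/6 ≈ 203.17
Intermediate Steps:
q(v) = v³
b(Z, E) = (-4 + Z)/(-7 + E) (b(Z, E) = (Z - 4)/(E - 7) = (-4 + Z)/(-7 + E))
x(Q) = 4 + 8*Q (x(Q) = 4 - (-4)*(Q + Q) = 4 - (-4)*2*Q = 4 - (-8)*Q = 4 + 8*Q)
b(27, -17)*x(q(-3)) = ((-4 + 27)/(-7 - 17))*(4 + 8*(-3)³) = (23/(-24))*(4 + 8*(-27)) = (-1/24*23)*(4 - 216) = -23/24*(-212) = 1219/6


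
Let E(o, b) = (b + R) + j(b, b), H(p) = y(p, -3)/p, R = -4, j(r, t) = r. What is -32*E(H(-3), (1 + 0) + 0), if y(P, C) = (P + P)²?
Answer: 64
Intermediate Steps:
y(P, C) = 4*P² (y(P, C) = (2*P)² = 4*P²)
H(p) = 4*p (H(p) = (4*p²)/p = 4*p)
E(o, b) = -4 + 2*b (E(o, b) = (b - 4) + b = (-4 + b) + b = -4 + 2*b)
-32*E(H(-3), (1 + 0) + 0) = -32*(-4 + 2*((1 + 0) + 0)) = -32*(-4 + 2*(1 + 0)) = -32*(-4 + 2*1) = -32*(-4 + 2) = -32*(-2) = 64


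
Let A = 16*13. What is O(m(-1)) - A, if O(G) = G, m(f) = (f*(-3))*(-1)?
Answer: -211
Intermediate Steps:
A = 208
m(f) = 3*f (m(f) = -3*f*(-1) = 3*f)
O(m(-1)) - A = 3*(-1) - 1*208 = -3 - 208 = -211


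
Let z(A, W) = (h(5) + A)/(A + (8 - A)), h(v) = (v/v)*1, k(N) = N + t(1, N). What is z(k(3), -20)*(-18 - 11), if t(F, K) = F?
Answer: -145/8 ≈ -18.125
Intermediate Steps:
k(N) = 1 + N (k(N) = N + 1 = 1 + N)
h(v) = 1 (h(v) = 1*1 = 1)
z(A, W) = ⅛ + A/8 (z(A, W) = (1 + A)/(A + (8 - A)) = (1 + A)/8 = (1 + A)*(⅛) = ⅛ + A/8)
z(k(3), -20)*(-18 - 11) = (⅛ + (1 + 3)/8)*(-18 - 11) = (⅛ + (⅛)*4)*(-29) = (⅛ + ½)*(-29) = (5/8)*(-29) = -145/8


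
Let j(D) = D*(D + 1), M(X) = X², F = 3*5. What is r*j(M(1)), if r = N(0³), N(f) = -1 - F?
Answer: -32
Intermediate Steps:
F = 15
j(D) = D*(1 + D)
N(f) = -16 (N(f) = -1 - 1*15 = -1 - 15 = -16)
r = -16
r*j(M(1)) = -16*1²*(1 + 1²) = -16*(1 + 1) = -16*2 = -32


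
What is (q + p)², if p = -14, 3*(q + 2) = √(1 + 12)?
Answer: (48 - √13)²/9 ≈ 218.99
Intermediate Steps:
q = -2 + √13/3 (q = -2 + √(1 + 12)/3 = -2 + √13/3 ≈ -0.79815)
(q + p)² = ((-2 + √13/3) - 14)² = (-16 + √13/3)²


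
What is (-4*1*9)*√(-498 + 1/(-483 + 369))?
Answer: -6*I*√6472122/19 ≈ -803.38*I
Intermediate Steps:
(-4*1*9)*√(-498 + 1/(-483 + 369)) = (-4*9)*√(-498 + 1/(-114)) = -36*√(-498 - 1/114) = -6*I*√6472122/19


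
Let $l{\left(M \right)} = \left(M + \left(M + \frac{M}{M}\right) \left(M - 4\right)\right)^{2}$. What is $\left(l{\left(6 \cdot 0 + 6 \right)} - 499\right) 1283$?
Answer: $-127017$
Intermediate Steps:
$l{\left(M \right)} = \left(M + \left(1 + M\right) \left(-4 + M\right)\right)^{2}$ ($l{\left(M \right)} = \left(M + \left(M + 1\right) \left(-4 + M\right)\right)^{2} = \left(M + \left(1 + M\right) \left(-4 + M\right)\right)^{2}$)
$\left(l{\left(6 \cdot 0 + 6 \right)} - 499\right) 1283 = \left(\left(4 - \left(6 \cdot 0 + 6\right)^{2} + 2 \left(6 \cdot 0 + 6\right)\right)^{2} - 499\right) 1283 = \left(\left(4 - \left(0 + 6\right)^{2} + 2 \left(0 + 6\right)\right)^{2} - 499\right) 1283 = \left(\left(4 - 6^{2} + 2 \cdot 6\right)^{2} - 499\right) 1283 = \left(\left(4 - 36 + 12\right)^{2} - 499\right) 1283 = \left(\left(-20\right)^{2} - 499\right) 1283 = \left(400 - 499\right) 1283 = \left(-99\right) 1283 = -127017$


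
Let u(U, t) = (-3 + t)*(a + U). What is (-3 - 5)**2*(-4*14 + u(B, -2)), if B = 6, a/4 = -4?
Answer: -384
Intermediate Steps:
a = -16 (a = 4*(-4) = -16)
u(U, t) = (-16 + U)*(-3 + t) (u(U, t) = (-3 + t)*(-16 + U) = (-16 + U)*(-3 + t))
(-3 - 5)**2*(-4*14 + u(B, -2)) = (-3 - 5)**2*(-4*14 + (48 - 16*(-2) - 3*6 + 6*(-2))) = (-8)**2*(-56 + (48 + 32 - 18 - 12)) = 64*(-56 + 50) = 64*(-6) = -384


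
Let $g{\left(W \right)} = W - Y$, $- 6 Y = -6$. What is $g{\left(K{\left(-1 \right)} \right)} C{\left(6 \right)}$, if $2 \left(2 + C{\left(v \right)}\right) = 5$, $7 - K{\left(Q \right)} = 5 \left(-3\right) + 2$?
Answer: $\frac{19}{2} \approx 9.5$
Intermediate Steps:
$K{\left(Q \right)} = 20$ ($K{\left(Q \right)} = 7 - \left(5 \left(-3\right) + 2\right) = 7 - \left(-15 + 2\right) = 7 - -13 = 7 + 13 = 20$)
$Y = 1$ ($Y = \left(- \frac{1}{6}\right) \left(-6\right) = 1$)
$C{\left(v \right)} = \frac{1}{2}$ ($C{\left(v \right)} = -2 + \frac{1}{2} \cdot 5 = -2 + \frac{5}{2} = \frac{1}{2}$)
$g{\left(W \right)} = -1 + W$ ($g{\left(W \right)} = W - 1 = -1 + W$)
$g{\left(K{\left(-1 \right)} \right)} C{\left(6 \right)} = \left(-1 + 20\right) \frac{1}{2} = 19 \cdot \frac{1}{2} = \frac{19}{2}$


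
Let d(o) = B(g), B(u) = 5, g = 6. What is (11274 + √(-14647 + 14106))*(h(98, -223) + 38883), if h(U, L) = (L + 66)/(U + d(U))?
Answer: 45150025008/103 + 4004792*I*√541/103 ≈ 4.3835e+8 + 9.0436e+5*I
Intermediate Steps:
d(o) = 5
h(U, L) = (66 + L)/(5 + U) (h(U, L) = (L + 66)/(U + 5) = (66 + L)/(5 + U))
(11274 + √(-14647 + 14106))*(h(98, -223) + 38883) = (11274 + √(-14647 + 14106))*((66 - 223)/(5 + 98) + 38883) = (11274 + √(-541))*(-157/103 + 38883) = (11274 + I*√541)*((1/103)*(-157) + 38883) = (11274 + I*√541)*(-157/103 + 38883) = (11274 + I*√541)*(4004792/103) = 45150025008/103 + 4004792*I*√541/103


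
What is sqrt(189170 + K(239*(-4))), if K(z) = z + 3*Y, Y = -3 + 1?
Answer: 12*sqrt(1307) ≈ 433.83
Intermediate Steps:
Y = -2
K(z) = -6 + z (K(z) = z + 3*(-2) = z - 6 = -6 + z)
sqrt(189170 + K(239*(-4))) = sqrt(189170 + (-6 + 239*(-4))) = sqrt(189170 + (-6 - 956)) = sqrt(189170 - 962) = sqrt(188208) = 12*sqrt(1307)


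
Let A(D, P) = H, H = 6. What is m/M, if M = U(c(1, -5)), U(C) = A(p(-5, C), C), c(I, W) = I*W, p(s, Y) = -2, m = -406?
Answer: -203/3 ≈ -67.667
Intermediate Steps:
A(D, P) = 6
U(C) = 6
M = 6
m/M = -406/6 = -406*1/6 = -203/3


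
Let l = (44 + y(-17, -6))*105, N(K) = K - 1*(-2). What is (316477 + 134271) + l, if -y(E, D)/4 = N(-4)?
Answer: 456208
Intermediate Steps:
N(K) = 2 + K (N(K) = K + 2 = 2 + K)
y(E, D) = 8 (y(E, D) = -4*(2 - 4) = -4*(-2) = 8)
l = 5460 (l = (44 + 8)*105 = 52*105 = 5460)
(316477 + 134271) + l = (316477 + 134271) + 5460 = 450748 + 5460 = 456208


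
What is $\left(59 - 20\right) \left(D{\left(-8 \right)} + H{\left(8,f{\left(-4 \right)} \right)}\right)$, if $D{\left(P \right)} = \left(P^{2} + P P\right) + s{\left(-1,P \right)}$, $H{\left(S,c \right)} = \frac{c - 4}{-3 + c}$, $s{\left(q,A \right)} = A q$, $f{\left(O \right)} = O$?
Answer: $\frac{37440}{7} \approx 5348.6$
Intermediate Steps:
$H{\left(S,c \right)} = \frac{-4 + c}{-3 + c}$
$D{\left(P \right)} = - P + 2 P^{2}$ ($D{\left(P \right)} = \left(P^{2} + P P\right) + P \left(-1\right) = \left(P^{2} + P^{2}\right) - P = 2 P^{2} - P = - P + 2 P^{2}$)
$\left(59 - 20\right) \left(D{\left(-8 \right)} + H{\left(8,f{\left(-4 \right)} \right)}\right) = \left(59 - 20\right) \left(- 8 \left(-1 + 2 \left(-8\right)\right) + \frac{-4 - 4}{-3 - 4}\right) = 39 \left(- 8 \left(-1 - 16\right) + \frac{1}{-7} \left(-8\right)\right) = 39 \left(\left(-8\right) \left(-17\right) - - \frac{8}{7}\right) = 39 \left(136 + \frac{8}{7}\right) = 39 \cdot \frac{960}{7} = \frac{37440}{7}$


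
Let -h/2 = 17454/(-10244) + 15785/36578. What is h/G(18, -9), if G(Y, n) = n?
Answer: -119182718/421543161 ≈ -0.28273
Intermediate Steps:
h = 119182718/46838129 (h = -2*(17454/(-10244) + 15785/36578) = -2*(17454*(-1/10244) + 15785*(1/36578)) = -2*(-8727/5122 + 15785/36578) = -2*(-59591359/46838129) = 119182718/46838129 ≈ 2.5446)
h/G(18, -9) = (119182718/46838129)/(-9) = (119182718/46838129)*(-1/9) = -119182718/421543161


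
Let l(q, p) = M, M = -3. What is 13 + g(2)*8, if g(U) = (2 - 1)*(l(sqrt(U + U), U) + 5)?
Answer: 29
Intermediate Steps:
l(q, p) = -3
g(U) = 2 (g(U) = (2 - 1)*(-3 + 5) = 1*2 = 2)
13 + g(2)*8 = 13 + 2*8 = 13 + 16 = 29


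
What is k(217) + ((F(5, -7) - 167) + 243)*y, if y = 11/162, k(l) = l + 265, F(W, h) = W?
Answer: 975/2 ≈ 487.50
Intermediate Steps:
k(l) = 265 + l
y = 11/162 (y = 11*(1/162) = 11/162 ≈ 0.067901)
k(217) + ((F(5, -7) - 167) + 243)*y = (265 + 217) + ((5 - 167) + 243)*(11/162) = 482 + (-162 + 243)*(11/162) = 482 + 81*(11/162) = 482 + 11/2 = 975/2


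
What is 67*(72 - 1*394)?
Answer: -21574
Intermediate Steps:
67*(72 - 1*394) = 67*(72 - 394) = 67*(-322) = -21574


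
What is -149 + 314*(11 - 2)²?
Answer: 25285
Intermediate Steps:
-149 + 314*(11 - 2)² = -149 + 314*9² = -149 + 314*81 = -149 + 25434 = 25285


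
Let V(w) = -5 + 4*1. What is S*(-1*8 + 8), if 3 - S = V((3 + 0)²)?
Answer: 0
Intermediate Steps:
V(w) = -1 (V(w) = -5 + 4 = -1)
S = 4 (S = 3 - 1*(-1) = 3 + 1 = 4)
S*(-1*8 + 8) = 4*(-1*8 + 8) = 4*(-8 + 8) = 4*0 = 0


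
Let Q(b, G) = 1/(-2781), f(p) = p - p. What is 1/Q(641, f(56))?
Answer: -2781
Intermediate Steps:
f(p) = 0
Q(b, G) = -1/2781
1/Q(641, f(56)) = 1/(-1/2781) = -2781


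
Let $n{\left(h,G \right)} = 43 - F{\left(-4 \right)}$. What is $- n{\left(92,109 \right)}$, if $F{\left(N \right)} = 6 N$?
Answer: $-67$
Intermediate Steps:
$n{\left(h,G \right)} = 67$ ($n{\left(h,G \right)} = 43 - 6 \left(-4\right) = 43 - -24 = 43 + 24 = 67$)
$- n{\left(92,109 \right)} = \left(-1\right) 67 = -67$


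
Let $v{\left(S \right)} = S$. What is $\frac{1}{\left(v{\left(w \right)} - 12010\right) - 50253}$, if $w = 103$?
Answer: $- \frac{1}{62160} \approx -1.6088 \cdot 10^{-5}$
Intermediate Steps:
$\frac{1}{\left(v{\left(w \right)} - 12010\right) - 50253} = \frac{1}{\left(103 - 12010\right) - 50253} = \frac{1}{-11907 - 50253} = \frac{1}{-62160} = - \frac{1}{62160}$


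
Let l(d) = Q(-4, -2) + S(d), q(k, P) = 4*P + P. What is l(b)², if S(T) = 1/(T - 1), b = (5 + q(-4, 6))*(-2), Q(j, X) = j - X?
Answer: 20449/5041 ≈ 4.0565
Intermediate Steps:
q(k, P) = 5*P
b = -70 (b = (5 + 5*6)*(-2) = (5 + 30)*(-2) = 35*(-2) = -70)
S(T) = 1/(-1 + T)
l(d) = -2 + 1/(-1 + d) (l(d) = (-4 - 1*(-2)) + 1/(-1 + d) = (-4 + 2) + 1/(-1 + d) = -2 + 1/(-1 + d))
l(b)² = ((3 - 2*(-70))/(-1 - 70))² = ((3 + 140)/(-71))² = (-1/71*143)² = (-143/71)² = 20449/5041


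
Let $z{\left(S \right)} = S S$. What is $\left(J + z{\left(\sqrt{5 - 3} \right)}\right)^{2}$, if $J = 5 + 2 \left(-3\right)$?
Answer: $1$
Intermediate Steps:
$z{\left(S \right)} = S^{2}$
$J = -1$ ($J = 5 - 6 = -1$)
$\left(J + z{\left(\sqrt{5 - 3} \right)}\right)^{2} = \left(-1 + \left(\sqrt{5 - 3}\right)^{2}\right)^{2} = \left(-1 + \left(\sqrt{2}\right)^{2}\right)^{2} = \left(-1 + 2\right)^{2} = 1^{2} = 1$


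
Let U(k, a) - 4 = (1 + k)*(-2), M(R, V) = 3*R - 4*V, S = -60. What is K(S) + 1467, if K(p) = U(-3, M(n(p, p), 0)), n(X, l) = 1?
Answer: 1475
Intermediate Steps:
M(R, V) = -4*V + 3*R
U(k, a) = 2 - 2*k (U(k, a) = 4 + (1 + k)*(-2) = 4 + (-2 - 2*k) = 2 - 2*k)
K(p) = 8 (K(p) = 2 - 2*(-3) = 2 + 6 = 8)
K(S) + 1467 = 8 + 1467 = 1475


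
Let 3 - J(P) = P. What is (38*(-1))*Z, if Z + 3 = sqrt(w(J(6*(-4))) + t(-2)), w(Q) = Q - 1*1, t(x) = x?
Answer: 114 - 76*sqrt(6) ≈ -72.161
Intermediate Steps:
J(P) = 3 - P
w(Q) = -1 + Q (w(Q) = Q - 1 = -1 + Q)
Z = -3 + 2*sqrt(6) (Z = -3 + sqrt((-1 + (3 - 6*(-4))) - 2) = -3 + sqrt((-1 + (3 - 1*(-24))) - 2) = -3 + sqrt((-1 + (3 + 24)) - 2) = -3 + sqrt((-1 + 27) - 2) = -3 + sqrt(26 - 2) = -3 + sqrt(24) = -3 + 2*sqrt(6) ≈ 1.8990)
(38*(-1))*Z = (38*(-1))*(-3 + 2*sqrt(6)) = -38*(-3 + 2*sqrt(6)) = 114 - 76*sqrt(6)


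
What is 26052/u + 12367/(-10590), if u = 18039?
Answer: 17600789/63677670 ≈ 0.27640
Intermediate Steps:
26052/u + 12367/(-10590) = 26052/18039 + 12367/(-10590) = 26052*(1/18039) + 12367*(-1/10590) = 8684/6013 - 12367/10590 = 17600789/63677670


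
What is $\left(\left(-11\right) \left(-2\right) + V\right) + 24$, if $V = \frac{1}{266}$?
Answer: $\frac{12237}{266} \approx 46.004$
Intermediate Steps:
$V = \frac{1}{266} \approx 0.0037594$
$\left(\left(-11\right) \left(-2\right) + V\right) + 24 = \left(\left(-11\right) \left(-2\right) + \frac{1}{266}\right) + 24 = \left(22 + \frac{1}{266}\right) + 24 = \frac{5853}{266} + 24 = \frac{12237}{266}$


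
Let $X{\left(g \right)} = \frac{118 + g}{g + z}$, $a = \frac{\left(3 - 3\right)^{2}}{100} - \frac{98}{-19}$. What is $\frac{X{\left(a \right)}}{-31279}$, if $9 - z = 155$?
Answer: $\frac{195}{6975217} \approx 2.7956 \cdot 10^{-5}$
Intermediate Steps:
$z = -146$ ($z = 9 - 155 = -146$)
$a = \frac{98}{19}$ ($a = 0^{2} \cdot \frac{1}{100} - - \frac{98}{19} = 0 \cdot \frac{1}{100} + \frac{98}{19} = 0 + \frac{98}{19} = \frac{98}{19} \approx 5.1579$)
$X{\left(g \right)} = \frac{118 + g}{-146 + g}$ ($X{\left(g \right)} = \frac{118 + g}{g - 146} = \frac{118 + g}{-146 + g}$)
$\frac{X{\left(a \right)}}{-31279} = \frac{\frac{1}{-146 + \frac{98}{19}} \left(118 + \frac{98}{19}\right)}{-31279} = \frac{1}{- \frac{2676}{19}} \cdot \frac{2340}{19} \left(- \frac{1}{31279}\right) = \left(- \frac{19}{2676}\right) \frac{2340}{19} \left(- \frac{1}{31279}\right) = \left(- \frac{195}{223}\right) \left(- \frac{1}{31279}\right) = \frac{195}{6975217}$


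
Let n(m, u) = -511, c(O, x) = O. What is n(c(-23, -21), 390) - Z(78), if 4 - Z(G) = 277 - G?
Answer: -316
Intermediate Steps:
Z(G) = -273 + G (Z(G) = 4 - (277 - G) = 4 + (-277 + G) = -273 + G)
n(c(-23, -21), 390) - Z(78) = -511 - (-273 + 78) = -511 - 1*(-195) = -511 + 195 = -316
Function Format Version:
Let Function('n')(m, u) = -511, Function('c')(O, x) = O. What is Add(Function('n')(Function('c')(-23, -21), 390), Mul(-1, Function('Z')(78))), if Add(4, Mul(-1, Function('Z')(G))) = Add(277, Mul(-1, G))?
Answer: -316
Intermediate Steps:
Function('Z')(G) = Add(-273, G) (Function('Z')(G) = Add(4, Mul(-1, Add(277, Mul(-1, G)))) = Add(4, Add(-277, G)) = Add(-273, G))
Add(Function('n')(Function('c')(-23, -21), 390), Mul(-1, Function('Z')(78))) = Add(-511, Mul(-1, Add(-273, 78))) = Add(-511, Mul(-1, -195)) = Add(-511, 195) = -316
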